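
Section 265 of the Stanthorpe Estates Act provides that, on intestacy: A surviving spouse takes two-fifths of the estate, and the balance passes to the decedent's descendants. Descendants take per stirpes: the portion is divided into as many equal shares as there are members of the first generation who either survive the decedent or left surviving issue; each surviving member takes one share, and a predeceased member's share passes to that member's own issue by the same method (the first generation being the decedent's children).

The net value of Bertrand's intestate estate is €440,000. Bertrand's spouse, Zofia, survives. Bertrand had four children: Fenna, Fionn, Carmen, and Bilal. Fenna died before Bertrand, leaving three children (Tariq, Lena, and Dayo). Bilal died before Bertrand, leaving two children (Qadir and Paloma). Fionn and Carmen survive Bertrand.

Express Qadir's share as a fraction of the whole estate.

Qadir receives 3/40 of the estate.

Zofia takes two-fifths of €440,000 = €176,000. The remaining €264,000 passes to the descendants.
The descendants' portion (€264,000) is divided into 4 shares of €66,000: Fionn and Carmen each take €66,000; Fenna's €66,000 share passes to Fenna's issue; Bilal's €66,000 share passes to Bilal's issue.
Fenna's share (€66,000) is divided into 3 shares of €22,000: Tariq, Lena, and Dayo each take €22,000.
Bilal's share (€66,000) is divided into 2 shares of €33,000: Qadir and Paloma each take €33,000.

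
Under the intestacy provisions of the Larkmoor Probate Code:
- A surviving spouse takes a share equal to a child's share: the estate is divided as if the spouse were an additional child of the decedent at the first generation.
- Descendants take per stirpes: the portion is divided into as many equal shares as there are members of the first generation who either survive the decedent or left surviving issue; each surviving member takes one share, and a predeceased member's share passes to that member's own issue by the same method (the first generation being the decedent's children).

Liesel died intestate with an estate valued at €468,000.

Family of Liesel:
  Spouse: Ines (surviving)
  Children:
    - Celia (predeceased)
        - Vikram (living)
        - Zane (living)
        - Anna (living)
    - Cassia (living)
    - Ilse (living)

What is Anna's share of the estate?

The spouse counts as an additional share at the children's level, so there are 4 primary shares of €117,000. Ines takes one such share (€117,000).
The children's combined portion (€351,000) is divided into 3 shares of €117,000: Cassia and Ilse each take €117,000; Celia's €117,000 share passes to Celia's issue.
Celia's share (€117,000) is divided into 3 shares of €39,000: Vikram, Zane, and Anna each take €39,000.

Anna receives €39,000.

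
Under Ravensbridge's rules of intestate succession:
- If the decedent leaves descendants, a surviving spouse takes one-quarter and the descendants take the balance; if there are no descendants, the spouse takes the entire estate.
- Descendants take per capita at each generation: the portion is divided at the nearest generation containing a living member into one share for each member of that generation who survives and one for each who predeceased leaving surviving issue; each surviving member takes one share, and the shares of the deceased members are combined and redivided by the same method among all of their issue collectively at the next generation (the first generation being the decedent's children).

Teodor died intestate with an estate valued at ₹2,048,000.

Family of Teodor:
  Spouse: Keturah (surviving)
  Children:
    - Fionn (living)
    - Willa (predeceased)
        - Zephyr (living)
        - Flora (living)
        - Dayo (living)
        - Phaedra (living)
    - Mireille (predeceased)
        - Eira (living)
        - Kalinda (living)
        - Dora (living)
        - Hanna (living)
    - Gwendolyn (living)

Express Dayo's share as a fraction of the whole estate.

Keturah takes one-quarter of ₹2,048,000 = ₹512,000. The remaining ₹1,536,000 passes to the descendants.
The descendants' portion (₹1,536,000) is divided at the children's generation into 4 shares of ₹384,000. Fionn and Gwendolyn each take ₹384,000. The 2 shares of the deceased (Willa and Mireille) are combined into a pool of ₹768,000.
That pool (₹768,000) is divided at the grandchildren's generation equally among Zephyr, Flora, Dayo, Phaedra, Eira, Kalinda, Dora, and Hanna: ₹96,000 each.

Dayo receives 3/64 of the estate.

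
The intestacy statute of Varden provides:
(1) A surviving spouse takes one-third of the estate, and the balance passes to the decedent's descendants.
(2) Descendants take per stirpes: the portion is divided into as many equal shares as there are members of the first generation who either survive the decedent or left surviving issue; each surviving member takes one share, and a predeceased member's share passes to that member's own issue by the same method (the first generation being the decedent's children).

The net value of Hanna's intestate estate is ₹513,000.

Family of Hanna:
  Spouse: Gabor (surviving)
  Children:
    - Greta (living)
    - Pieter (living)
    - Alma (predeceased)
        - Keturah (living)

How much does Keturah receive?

Gabor takes one-third of ₹513,000 = ₹171,000. The remaining ₹342,000 passes to the descendants.
The descendants' portion (₹342,000) is divided into 3 shares of ₹114,000: Greta and Pieter each take ₹114,000; Alma's ₹114,000 share passes to Alma's issue.
Alma's share (₹114,000) passes entirely to Keturah.

Keturah receives ₹114,000.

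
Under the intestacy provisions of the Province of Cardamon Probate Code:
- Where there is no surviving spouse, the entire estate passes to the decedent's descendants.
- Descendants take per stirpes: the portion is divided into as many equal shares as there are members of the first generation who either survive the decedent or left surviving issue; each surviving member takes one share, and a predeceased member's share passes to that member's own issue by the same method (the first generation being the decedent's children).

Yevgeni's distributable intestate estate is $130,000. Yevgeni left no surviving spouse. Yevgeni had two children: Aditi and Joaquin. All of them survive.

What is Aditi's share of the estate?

The entire $130,000 passes to the descendants.
That amount ($130,000) is divided into 2 shares of $65,000: Aditi and Joaquin each take $65,000.

Aditi receives $65,000.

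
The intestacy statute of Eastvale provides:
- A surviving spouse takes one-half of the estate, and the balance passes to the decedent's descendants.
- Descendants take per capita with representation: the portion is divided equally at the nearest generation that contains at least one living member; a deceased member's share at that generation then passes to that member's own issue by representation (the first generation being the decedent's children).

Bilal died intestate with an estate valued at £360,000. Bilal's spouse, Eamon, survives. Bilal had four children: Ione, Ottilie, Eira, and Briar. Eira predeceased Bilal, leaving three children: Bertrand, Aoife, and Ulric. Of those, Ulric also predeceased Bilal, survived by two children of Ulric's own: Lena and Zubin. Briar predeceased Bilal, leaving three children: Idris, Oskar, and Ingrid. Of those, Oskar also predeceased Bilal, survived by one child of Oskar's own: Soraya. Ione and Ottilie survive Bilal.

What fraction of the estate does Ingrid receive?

Ingrid receives 1/24 of the estate.

Eamon takes one-half of £360,000 = £180,000. The remaining £180,000 passes to the descendants.
The descendants' portion (£180,000) is divided into 4 shares of £45,000: Ione and Ottilie each take £45,000; Eira's £45,000 share passes to Eira's issue; Briar's £45,000 share passes to Briar's issue.
Eira's share (£45,000) is divided into 3 shares of £15,000: Bertrand and Aoife each take £15,000; Ulric's £15,000 share passes to Ulric's issue.
Ulric's share (£15,000) is divided into 2 shares of £7,500: Lena and Zubin each take £7,500.
Briar's share (£45,000) is divided into 3 shares of £15,000: Idris and Ingrid each take £15,000; Oskar's £15,000 share passes to Oskar's issue.
Oskar's share (£15,000) passes entirely to Soraya.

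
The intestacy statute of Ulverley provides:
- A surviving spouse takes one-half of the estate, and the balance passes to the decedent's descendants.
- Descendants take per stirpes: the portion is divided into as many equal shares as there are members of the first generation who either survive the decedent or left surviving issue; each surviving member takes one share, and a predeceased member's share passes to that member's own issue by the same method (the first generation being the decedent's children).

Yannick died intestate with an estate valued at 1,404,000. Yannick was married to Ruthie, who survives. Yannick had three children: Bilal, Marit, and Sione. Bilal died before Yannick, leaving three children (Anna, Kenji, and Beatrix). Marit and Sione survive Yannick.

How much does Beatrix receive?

Beatrix receives 78,000.

Ruthie takes one-half of 1,404,000 = 702,000. The remaining 702,000 passes to the descendants.
The descendants' portion (702,000) is divided into 3 shares of 234,000: Marit and Sione each take 234,000; Bilal's 234,000 share passes to Bilal's issue.
Bilal's share (234,000) is divided into 3 shares of 78,000: Anna, Kenji, and Beatrix each take 78,000.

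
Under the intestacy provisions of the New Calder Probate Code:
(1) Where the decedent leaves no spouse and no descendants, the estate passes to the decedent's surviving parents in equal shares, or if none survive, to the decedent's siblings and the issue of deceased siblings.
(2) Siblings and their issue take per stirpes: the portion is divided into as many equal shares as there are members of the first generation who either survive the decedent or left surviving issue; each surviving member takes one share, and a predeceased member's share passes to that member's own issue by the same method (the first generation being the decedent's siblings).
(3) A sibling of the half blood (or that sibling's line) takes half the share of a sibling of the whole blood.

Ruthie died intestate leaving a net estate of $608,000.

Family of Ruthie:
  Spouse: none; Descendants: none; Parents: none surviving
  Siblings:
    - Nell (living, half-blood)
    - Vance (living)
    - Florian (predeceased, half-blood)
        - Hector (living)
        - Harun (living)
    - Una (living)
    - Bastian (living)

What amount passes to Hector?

The entire $608,000 passes to the siblings and their issue.
Counting each half-blood sibling's line as half a unit, there are 4 units in $608,000, so one unit is $152,000. Whole-blood lines (Vance, Una, and Bastian) take $152,000 each; half-blood lines (Nell and Florian) take $76,000 each.
Florian's share ($76,000) is divided into 2 shares of $38,000: Hector and Harun each take $38,000.

Hector receives $38,000.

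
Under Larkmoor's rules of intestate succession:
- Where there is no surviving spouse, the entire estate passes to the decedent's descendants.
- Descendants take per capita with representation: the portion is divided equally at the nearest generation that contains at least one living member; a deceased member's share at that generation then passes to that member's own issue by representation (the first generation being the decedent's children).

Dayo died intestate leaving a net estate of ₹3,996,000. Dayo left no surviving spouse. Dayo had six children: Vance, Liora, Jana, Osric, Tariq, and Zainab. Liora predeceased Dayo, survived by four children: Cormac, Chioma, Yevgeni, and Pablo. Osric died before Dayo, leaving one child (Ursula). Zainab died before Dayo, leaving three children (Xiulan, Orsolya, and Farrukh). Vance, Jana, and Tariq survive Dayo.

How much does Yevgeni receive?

The entire ₹3,996,000 passes to the descendants.
That amount (₹3,996,000) is divided into 6 shares of ₹666,000: Vance, Jana, and Tariq each take ₹666,000; Liora's ₹666,000 share passes to Liora's issue; Osric's ₹666,000 share passes to Osric's issue; Zainab's ₹666,000 share passes to Zainab's issue.
Liora's share (₹666,000) is divided into 4 shares of ₹166,500: Cormac, Chioma, Yevgeni, and Pablo each take ₹166,500.
Osric's share (₹666,000) passes entirely to Ursula.
Zainab's share (₹666,000) is divided into 3 shares of ₹222,000: Xiulan, Orsolya, and Farrukh each take ₹222,000.

Yevgeni receives ₹166,500.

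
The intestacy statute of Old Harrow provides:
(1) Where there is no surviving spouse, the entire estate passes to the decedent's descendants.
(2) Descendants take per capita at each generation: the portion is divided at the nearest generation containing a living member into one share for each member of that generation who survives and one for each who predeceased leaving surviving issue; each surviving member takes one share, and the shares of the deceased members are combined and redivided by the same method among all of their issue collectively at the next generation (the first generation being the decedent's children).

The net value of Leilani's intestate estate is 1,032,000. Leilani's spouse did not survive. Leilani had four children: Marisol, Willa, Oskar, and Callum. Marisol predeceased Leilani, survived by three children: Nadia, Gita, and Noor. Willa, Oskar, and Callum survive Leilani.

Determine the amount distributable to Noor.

The entire 1,032,000 passes to the descendants.
That amount (1,032,000) is divided at the children's generation into 4 shares of 258,000. Willa, Oskar, and Callum each take 258,000. The remaining share for the deceased Marisol (258,000) is carried to the next generation.
That pool (258,000) is divided at the grandchildren's generation equally among Nadia, Gita, and Noor: 86,000 each.

Noor receives 86,000.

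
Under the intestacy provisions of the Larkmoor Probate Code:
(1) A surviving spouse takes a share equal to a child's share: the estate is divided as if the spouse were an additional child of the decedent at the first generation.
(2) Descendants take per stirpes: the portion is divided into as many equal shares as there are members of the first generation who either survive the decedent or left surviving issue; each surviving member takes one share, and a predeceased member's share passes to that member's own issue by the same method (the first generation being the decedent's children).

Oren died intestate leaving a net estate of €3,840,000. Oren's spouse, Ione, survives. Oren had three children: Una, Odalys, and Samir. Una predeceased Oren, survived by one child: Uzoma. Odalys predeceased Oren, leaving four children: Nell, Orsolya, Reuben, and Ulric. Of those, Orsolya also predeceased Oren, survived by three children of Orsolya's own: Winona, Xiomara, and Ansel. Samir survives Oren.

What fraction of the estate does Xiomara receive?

The spouse counts as an additional share at the children's level, so there are 4 primary shares of €960,000. Ione takes one such share (€960,000).
The children's combined portion (€2,880,000) is divided into 3 shares of €960,000: Samir takes €960,000; Una's €960,000 share passes to Una's issue; Odalys's €960,000 share passes to Odalys's issue.
Una's share (€960,000) passes entirely to Uzoma.
Odalys's share (€960,000) is divided into 4 shares of €240,000: Nell, Reuben, and Ulric each take €240,000; Orsolya's €240,000 share passes to Orsolya's issue.
Orsolya's share (€240,000) is divided into 3 shares of €80,000: Winona, Xiomara, and Ansel each take €80,000.

Xiomara receives 1/48 of the estate.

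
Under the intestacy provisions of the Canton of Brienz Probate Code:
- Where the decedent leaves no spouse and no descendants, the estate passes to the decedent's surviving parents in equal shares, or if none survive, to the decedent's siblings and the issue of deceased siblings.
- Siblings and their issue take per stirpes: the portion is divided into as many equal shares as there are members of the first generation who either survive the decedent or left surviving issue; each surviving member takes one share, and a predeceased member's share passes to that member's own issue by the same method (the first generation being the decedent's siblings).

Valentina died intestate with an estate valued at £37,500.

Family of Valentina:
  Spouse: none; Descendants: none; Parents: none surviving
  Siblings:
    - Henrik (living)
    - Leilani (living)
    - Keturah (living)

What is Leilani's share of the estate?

Leilani receives £12,500.

The entire £37,500 passes to the siblings and their issue.
That amount (£37,500) is divided into 3 shares of £12,500: Henrik, Leilani, and Keturah each take £12,500.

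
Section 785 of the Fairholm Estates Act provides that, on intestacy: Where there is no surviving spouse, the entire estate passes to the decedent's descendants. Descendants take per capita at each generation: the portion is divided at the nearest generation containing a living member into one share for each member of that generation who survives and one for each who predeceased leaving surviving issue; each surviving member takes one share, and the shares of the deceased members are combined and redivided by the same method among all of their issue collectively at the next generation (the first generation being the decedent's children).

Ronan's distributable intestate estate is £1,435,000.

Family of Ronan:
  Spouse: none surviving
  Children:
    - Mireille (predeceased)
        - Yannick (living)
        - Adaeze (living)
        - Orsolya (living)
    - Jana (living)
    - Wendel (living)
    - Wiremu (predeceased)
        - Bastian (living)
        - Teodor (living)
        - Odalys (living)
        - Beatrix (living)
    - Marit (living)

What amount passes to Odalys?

The entire £1,435,000 passes to the descendants.
That amount (£1,435,000) is divided at the children's generation into 5 shares of £287,000. Jana, Wendel, and Marit each take £287,000. The 2 shares of the deceased (Mireille and Wiremu) are combined into a pool of £574,000.
That pool (£574,000) is divided at the grandchildren's generation equally among Yannick, Adaeze, Orsolya, Bastian, Teodor, Odalys, and Beatrix: £82,000 each.

Odalys receives £82,000.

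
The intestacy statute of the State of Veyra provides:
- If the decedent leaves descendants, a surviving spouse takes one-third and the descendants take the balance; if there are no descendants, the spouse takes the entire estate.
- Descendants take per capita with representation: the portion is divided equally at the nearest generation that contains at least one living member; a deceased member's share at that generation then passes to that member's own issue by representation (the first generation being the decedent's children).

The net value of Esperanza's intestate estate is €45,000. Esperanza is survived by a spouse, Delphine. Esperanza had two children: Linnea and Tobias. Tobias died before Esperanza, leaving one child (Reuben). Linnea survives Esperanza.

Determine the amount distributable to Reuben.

Delphine takes one-third of €45,000 = €15,000. The remaining €30,000 passes to the descendants.
The descendants' portion (€30,000) is divided into 2 shares of €15,000: Linnea takes €15,000; Tobias's €15,000 share passes to Tobias's issue.
Tobias's share (€15,000) passes entirely to Reuben.

Reuben receives €15,000.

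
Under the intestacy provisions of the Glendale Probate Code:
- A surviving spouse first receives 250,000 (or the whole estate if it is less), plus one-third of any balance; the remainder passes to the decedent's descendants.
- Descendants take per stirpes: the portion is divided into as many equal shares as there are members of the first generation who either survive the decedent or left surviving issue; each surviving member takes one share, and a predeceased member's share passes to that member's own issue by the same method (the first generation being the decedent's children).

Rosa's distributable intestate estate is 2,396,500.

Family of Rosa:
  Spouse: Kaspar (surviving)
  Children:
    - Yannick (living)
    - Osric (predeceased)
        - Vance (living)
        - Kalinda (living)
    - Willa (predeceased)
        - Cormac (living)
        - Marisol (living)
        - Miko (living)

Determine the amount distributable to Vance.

Kaspar first takes 250,000, leaving a balance of 2,146,500. Kaspar then takes one-third of the balance (715,500), for a total of 965,500. The remaining 1,431,000 passes to the descendants.
The descendants' portion (1,431,000) is divided into 3 shares of 477,000: Yannick takes 477,000; Osric's 477,000 share passes to Osric's issue; Willa's 477,000 share passes to Willa's issue.
Osric's share (477,000) is divided into 2 shares of 238,500: Vance and Kalinda each take 238,500.
Willa's share (477,000) is divided into 3 shares of 159,000: Cormac, Marisol, and Miko each take 159,000.

Vance receives 238,500.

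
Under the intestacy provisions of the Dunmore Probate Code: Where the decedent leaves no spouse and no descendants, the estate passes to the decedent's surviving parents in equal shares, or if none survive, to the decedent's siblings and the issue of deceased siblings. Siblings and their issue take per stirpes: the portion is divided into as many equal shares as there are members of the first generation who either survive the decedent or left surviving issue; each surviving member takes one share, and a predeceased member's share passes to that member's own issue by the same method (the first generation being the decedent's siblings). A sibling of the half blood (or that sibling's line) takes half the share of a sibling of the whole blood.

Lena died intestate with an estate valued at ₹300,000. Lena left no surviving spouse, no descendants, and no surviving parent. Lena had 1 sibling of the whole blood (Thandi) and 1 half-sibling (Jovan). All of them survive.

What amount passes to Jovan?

Jovan receives ₹100,000.

The entire ₹300,000 passes to the siblings and their issue.
Counting each half-blood sibling's line as half a unit, there are 3/2 units in ₹300,000, so one unit is ₹200,000. Whole-blood lines (Thandi) take ₹200,000 each; half-blood lines (Jovan) take ₹100,000 each.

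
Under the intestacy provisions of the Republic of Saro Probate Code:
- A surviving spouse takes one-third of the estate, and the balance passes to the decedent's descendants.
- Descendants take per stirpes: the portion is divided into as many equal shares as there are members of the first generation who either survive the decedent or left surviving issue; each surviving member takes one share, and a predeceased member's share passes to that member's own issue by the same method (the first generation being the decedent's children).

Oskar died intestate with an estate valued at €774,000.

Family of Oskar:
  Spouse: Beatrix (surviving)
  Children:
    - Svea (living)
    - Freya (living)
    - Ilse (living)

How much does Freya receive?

Beatrix takes one-third of €774,000 = €258,000. The remaining €516,000 passes to the descendants.
The descendants' portion (€516,000) is divided into 3 shares of €172,000: Svea, Freya, and Ilse each take €172,000.

Freya receives €172,000.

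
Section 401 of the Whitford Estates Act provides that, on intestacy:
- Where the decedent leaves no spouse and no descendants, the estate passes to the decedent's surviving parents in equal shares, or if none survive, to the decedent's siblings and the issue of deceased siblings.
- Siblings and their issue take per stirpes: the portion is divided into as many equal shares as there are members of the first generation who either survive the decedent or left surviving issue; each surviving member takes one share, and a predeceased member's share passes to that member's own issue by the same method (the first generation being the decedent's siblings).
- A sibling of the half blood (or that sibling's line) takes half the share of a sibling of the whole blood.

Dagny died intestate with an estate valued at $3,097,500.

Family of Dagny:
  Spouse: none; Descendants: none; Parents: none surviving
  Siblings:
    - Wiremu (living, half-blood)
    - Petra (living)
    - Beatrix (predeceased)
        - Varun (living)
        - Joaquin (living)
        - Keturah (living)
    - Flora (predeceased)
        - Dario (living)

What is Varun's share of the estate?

The entire $3,097,500 passes to the siblings and their issue.
Counting each half-blood sibling's line as half a unit, there are 7/2 units in $3,097,500, so one unit is $885,000. Whole-blood lines (Petra, Beatrix, and Flora) take $885,000 each; half-blood lines (Wiremu) take $442,500 each.
Beatrix's share ($885,000) is divided into 3 shares of $295,000: Varun, Joaquin, and Keturah each take $295,000.
Flora's share ($885,000) passes entirely to Dario.

Varun receives $295,000.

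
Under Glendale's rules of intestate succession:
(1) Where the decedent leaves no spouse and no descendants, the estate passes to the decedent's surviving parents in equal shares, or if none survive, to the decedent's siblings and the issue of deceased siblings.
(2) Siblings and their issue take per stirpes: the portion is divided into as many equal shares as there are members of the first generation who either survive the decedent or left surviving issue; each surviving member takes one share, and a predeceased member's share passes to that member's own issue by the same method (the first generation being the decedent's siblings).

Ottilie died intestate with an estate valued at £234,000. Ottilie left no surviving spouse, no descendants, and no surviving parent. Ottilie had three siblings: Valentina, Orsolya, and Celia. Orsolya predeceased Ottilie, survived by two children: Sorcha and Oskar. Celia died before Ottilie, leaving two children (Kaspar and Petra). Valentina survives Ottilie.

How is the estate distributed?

Valentina: £78,000; Sorcha: £39,000; Oskar: £39,000; Kaspar: £39,000; Petra: £39,000

The entire £234,000 passes to the siblings and their issue.
That amount (£234,000) is divided into 3 shares of £78,000: Valentina takes £78,000; Orsolya's £78,000 share passes to Orsolya's issue; Celia's £78,000 share passes to Celia's issue.
Orsolya's share (£78,000) is divided into 2 shares of £39,000: Sorcha and Oskar each take £39,000.
Celia's share (£78,000) is divided into 2 shares of £39,000: Kaspar and Petra each take £39,000.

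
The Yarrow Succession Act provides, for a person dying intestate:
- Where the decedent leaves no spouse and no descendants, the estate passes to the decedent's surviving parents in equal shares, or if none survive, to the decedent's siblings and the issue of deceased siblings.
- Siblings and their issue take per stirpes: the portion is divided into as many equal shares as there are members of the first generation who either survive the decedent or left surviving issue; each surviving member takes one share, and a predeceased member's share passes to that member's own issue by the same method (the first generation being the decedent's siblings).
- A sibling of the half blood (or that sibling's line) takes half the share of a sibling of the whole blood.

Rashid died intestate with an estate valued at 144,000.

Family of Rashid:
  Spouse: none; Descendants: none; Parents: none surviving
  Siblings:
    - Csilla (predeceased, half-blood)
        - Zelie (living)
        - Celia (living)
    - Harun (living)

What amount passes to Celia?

Celia receives 24,000.

The entire 144,000 passes to the siblings and their issue.
Counting each half-blood sibling's line as half a unit, there are 3/2 units in 144,000, so one unit is 96,000. Whole-blood lines (Harun) take 96,000 each; half-blood lines (Csilla) take 48,000 each.
Csilla's share (48,000) is divided into 2 shares of 24,000: Zelie and Celia each take 24,000.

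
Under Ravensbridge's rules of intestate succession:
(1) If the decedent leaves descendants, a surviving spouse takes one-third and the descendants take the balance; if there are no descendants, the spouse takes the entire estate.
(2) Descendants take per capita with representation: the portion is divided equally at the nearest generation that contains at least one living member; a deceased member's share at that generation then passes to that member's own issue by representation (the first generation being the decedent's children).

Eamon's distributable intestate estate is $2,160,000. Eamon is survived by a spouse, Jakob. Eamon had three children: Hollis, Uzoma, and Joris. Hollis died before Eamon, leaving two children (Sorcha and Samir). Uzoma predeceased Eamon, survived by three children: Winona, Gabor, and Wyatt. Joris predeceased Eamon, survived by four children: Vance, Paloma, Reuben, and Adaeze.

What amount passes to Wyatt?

Jakob takes one-third of $2,160,000 = $720,000. The remaining $1,440,000 passes to the descendants.
No child survives, so the initial division is made at the grandchildren's generation.
The descendants' portion ($1,440,000) is divided into 9 shares of $160,000: Sorcha, Samir, Winona, Gabor, Wyatt, Vance, Paloma, Reuben, and Adaeze each take $160,000.

Wyatt receives $160,000.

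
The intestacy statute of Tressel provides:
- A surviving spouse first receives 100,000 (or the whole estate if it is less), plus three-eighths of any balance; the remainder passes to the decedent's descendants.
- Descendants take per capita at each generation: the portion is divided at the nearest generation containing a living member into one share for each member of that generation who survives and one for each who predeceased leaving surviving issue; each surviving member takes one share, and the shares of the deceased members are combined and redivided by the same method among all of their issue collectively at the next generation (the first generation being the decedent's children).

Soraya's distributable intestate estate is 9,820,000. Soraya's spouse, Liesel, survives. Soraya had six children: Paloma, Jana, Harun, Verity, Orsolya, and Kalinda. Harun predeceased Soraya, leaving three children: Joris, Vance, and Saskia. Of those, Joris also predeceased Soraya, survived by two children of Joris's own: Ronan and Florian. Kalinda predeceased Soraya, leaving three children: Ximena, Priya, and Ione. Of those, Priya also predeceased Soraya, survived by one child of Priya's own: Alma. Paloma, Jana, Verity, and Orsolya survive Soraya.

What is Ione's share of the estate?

Liesel first takes 100,000, leaving a balance of 9,720,000. Liesel then takes three-eighths of the balance (3,645,000), for a total of 3,745,000. The remaining 6,075,000 passes to the descendants.
The descendants' portion (6,075,000) is divided at the children's generation into 6 shares of 1,012,500. Paloma, Jana, Verity, and Orsolya each take 1,012,500. The 2 shares of the deceased (Harun and Kalinda) are combined into a pool of 2,025,000.
That pool (2,025,000) is divided at the grandchildren's generation into 6 shares of 337,500. Vance, Saskia, Ximena, and Ione each take 337,500. The 2 shares of the deceased (Joris and Priya) are combined into a pool of 675,000.
That pool (675,000) is divided at the great-grandchildren's generation equally among Ronan, Florian, and Alma: 225,000 each.

Ione receives 337,500.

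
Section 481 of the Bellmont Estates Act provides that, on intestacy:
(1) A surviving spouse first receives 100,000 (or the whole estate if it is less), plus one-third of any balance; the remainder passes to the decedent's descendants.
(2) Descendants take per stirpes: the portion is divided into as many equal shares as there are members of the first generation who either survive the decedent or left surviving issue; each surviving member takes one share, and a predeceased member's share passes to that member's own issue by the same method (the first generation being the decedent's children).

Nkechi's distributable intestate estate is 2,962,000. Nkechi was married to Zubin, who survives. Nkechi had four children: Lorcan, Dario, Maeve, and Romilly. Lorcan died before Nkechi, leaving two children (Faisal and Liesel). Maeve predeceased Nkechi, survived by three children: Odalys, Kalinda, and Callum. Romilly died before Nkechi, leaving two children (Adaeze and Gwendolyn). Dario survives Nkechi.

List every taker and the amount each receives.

Zubin first takes 100,000, leaving a balance of 2,862,000. Zubin then takes one-third of the balance (954,000), for a total of 1,054,000. The remaining 1,908,000 passes to the descendants.
The descendants' portion (1,908,000) is divided into 4 shares of 477,000: Dario takes 477,000; Lorcan's 477,000 share passes to Lorcan's issue; Maeve's 477,000 share passes to Maeve's issue; Romilly's 477,000 share passes to Romilly's issue.
Lorcan's share (477,000) is divided into 2 shares of 238,500: Faisal and Liesel each take 238,500.
Maeve's share (477,000) is divided into 3 shares of 159,000: Odalys, Kalinda, and Callum each take 159,000.
Romilly's share (477,000) is divided into 2 shares of 238,500: Adaeze and Gwendolyn each take 238,500.

Zubin: 1,054,000; Faisal: 238,500; Liesel: 238,500; Dario: 477,000; Odalys: 159,000; Kalinda: 159,000; Callum: 159,000; Adaeze: 238,500; Gwendolyn: 238,500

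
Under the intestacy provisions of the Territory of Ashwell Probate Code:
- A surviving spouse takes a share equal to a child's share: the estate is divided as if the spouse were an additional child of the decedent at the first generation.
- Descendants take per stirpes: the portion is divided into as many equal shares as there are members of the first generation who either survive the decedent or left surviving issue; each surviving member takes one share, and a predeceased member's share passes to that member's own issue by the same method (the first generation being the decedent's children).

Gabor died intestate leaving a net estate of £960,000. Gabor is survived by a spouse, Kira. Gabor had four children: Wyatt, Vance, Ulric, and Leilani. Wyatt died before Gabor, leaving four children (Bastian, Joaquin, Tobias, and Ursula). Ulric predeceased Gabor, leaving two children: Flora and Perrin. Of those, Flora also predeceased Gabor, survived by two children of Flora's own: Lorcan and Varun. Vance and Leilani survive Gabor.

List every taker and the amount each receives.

Kira: £192,000; Bastian: £48,000; Joaquin: £48,000; Tobias: £48,000; Ursula: £48,000; Vance: £192,000; Lorcan: £48,000; Varun: £48,000; Perrin: £96,000; Leilani: £192,000

The spouse counts as an additional share at the children's level, so there are 5 primary shares of £192,000. Kira takes one such share (£192,000).
The children's combined portion (£768,000) is divided into 4 shares of £192,000: Vance and Leilani each take £192,000; Wyatt's £192,000 share passes to Wyatt's issue; Ulric's £192,000 share passes to Ulric's issue.
Wyatt's share (£192,000) is divided into 4 shares of £48,000: Bastian, Joaquin, Tobias, and Ursula each take £48,000.
Ulric's share (£192,000) is divided into 2 shares of £96,000: Perrin takes £96,000; Flora's £96,000 share passes to Flora's issue.
Flora's share (£96,000) is divided into 2 shares of £48,000: Lorcan and Varun each take £48,000.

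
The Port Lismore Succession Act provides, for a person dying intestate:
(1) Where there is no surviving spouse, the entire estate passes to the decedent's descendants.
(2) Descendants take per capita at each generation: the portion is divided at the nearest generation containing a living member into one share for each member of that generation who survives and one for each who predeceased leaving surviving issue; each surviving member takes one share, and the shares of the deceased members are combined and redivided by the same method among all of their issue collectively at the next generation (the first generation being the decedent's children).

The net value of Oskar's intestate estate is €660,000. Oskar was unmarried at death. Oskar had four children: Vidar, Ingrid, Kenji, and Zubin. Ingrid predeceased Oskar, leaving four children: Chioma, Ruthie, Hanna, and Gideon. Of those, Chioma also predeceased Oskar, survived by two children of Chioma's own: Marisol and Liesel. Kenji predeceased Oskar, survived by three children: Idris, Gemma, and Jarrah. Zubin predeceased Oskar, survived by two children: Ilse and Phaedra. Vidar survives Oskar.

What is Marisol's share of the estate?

The entire €660,000 passes to the descendants.
That amount (€660,000) is divided at the children's generation into 4 shares of €165,000. Vidar takes €165,000. The 3 shares of the deceased (Ingrid, Kenji, and Zubin) are combined into a pool of €495,000.
That pool (€495,000) is divided at the grandchildren's generation into 9 shares of €55,000. Ruthie, Hanna, Gideon, Idris, Gemma, Jarrah, Ilse, and Phaedra each take €55,000. The remaining share for the deceased Chioma (€55,000) is carried to the next generation.
That pool (€55,000) is divided at the great-grandchildren's generation equally among Marisol and Liesel: €27,500 each.

Marisol receives €27,500.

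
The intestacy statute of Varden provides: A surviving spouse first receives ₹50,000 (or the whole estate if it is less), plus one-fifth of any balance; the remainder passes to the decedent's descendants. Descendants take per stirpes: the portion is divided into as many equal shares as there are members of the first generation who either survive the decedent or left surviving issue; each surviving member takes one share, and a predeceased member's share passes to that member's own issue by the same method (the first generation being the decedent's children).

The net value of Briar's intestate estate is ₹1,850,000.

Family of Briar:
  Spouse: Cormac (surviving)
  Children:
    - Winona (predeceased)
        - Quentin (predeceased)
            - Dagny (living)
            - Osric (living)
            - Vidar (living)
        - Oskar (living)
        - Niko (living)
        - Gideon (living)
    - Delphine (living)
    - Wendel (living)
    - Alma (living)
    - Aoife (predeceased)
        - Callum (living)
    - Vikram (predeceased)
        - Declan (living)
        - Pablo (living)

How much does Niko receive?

Cormac first takes ₹50,000, leaving a balance of ₹1,800,000. Cormac then takes one-fifth of the balance (₹360,000), for a total of ₹410,000. The remaining ₹1,440,000 passes to the descendants.
The descendants' portion (₹1,440,000) is divided into 6 shares of ₹240,000: Delphine, Wendel, and Alma each take ₹240,000; Winona's ₹240,000 share passes to Winona's issue; Aoife's ₹240,000 share passes to Aoife's issue; Vikram's ₹240,000 share passes to Vikram's issue.
Winona's share (₹240,000) is divided into 4 shares of ₹60,000: Oskar, Niko, and Gideon each take ₹60,000; Quentin's ₹60,000 share passes to Quentin's issue.
Quentin's share (₹60,000) is divided into 3 shares of ₹20,000: Dagny, Osric, and Vidar each take ₹20,000.
Aoife's share (₹240,000) passes entirely to Callum.
Vikram's share (₹240,000) is divided into 2 shares of ₹120,000: Declan and Pablo each take ₹120,000.

Niko receives ₹60,000.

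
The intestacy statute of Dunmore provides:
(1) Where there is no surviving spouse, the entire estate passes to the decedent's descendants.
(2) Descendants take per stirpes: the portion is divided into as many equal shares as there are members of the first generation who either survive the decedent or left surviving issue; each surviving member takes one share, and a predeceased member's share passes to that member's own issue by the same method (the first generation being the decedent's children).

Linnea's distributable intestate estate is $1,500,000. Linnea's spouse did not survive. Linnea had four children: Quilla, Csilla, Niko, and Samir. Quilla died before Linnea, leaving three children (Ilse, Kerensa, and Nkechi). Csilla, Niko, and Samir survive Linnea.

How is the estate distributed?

Ilse: $125,000; Kerensa: $125,000; Nkechi: $125,000; Csilla: $375,000; Niko: $375,000; Samir: $375,000

The entire $1,500,000 passes to the descendants.
That amount ($1,500,000) is divided into 4 shares of $375,000: Csilla, Niko, and Samir each take $375,000; Quilla's $375,000 share passes to Quilla's issue.
Quilla's share ($375,000) is divided into 3 shares of $125,000: Ilse, Kerensa, and Nkechi each take $125,000.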